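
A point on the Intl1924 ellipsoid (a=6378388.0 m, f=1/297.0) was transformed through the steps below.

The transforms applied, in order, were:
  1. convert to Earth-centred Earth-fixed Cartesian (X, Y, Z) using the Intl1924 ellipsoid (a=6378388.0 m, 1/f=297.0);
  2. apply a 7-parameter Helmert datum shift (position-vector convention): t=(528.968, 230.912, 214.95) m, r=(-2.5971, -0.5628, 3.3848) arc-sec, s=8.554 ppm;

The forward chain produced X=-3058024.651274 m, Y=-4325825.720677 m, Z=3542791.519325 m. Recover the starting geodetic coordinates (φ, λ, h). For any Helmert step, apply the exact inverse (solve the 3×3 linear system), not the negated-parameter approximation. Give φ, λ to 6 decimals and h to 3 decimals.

φ=33.947111°, λ=-125.261166°, h=1548.142 m

start: X=-3058024.6513, Y=-4325825.7207, Z=3542791.5193 m
→ Helmert⁻¹: X=-3058588.7806, Y=-4326014.0405, Z=3542500.1426
→ geod (Bowring, a=6378388.000): φ=33.94711100°, λ=-125.26116600°, h=1548.1420 m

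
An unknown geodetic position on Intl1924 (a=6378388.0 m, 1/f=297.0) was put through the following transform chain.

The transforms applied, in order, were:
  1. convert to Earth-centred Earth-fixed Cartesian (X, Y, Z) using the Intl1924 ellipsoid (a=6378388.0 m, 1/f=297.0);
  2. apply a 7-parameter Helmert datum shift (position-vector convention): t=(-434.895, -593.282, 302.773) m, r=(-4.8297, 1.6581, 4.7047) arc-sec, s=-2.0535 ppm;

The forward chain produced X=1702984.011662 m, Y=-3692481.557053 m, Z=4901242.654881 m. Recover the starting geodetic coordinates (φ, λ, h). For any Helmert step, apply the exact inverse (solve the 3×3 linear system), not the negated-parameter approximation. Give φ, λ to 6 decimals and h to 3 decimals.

start: X=1702984.0117, Y=-3692481.5571, Z=4901242.6549 m
→ Helmert⁻¹: X=1703298.7959, Y=-3692049.4612, Z=4900877.1888
→ geod (Bowring, a=6378388.000): φ=50.50893600°, λ=-65.23412300°, h=2329.4750 m

φ=50.508936°, λ=-65.234123°, h=2329.475 m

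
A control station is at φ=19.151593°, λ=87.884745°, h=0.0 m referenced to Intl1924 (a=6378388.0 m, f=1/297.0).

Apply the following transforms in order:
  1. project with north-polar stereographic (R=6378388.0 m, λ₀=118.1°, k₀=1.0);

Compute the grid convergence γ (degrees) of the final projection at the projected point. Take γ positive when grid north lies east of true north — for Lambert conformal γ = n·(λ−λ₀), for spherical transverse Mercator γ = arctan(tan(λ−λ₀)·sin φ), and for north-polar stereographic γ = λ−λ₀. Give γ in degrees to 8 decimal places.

-30.21525500

start: φ=19.151593°, λ=87.884745°, h=0.000 m
→ into stereo (λ₀=118.1°): φ=19.15159300°, λ−λ₀=-30.21525500°
convergence γ = -30.21525500°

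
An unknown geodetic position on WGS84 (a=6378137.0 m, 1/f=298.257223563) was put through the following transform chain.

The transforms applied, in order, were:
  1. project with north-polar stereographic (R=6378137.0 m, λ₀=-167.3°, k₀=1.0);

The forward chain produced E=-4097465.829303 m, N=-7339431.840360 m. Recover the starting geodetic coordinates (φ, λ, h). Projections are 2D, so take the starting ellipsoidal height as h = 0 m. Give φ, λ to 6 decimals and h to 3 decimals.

φ=23.234265°, λ=163.526204°, h=0.000 m

start: E=-4097465.8293, N=-7339431.8404 m
→ stereo⁻¹: φ=23.23426500°, λ=163.52620400°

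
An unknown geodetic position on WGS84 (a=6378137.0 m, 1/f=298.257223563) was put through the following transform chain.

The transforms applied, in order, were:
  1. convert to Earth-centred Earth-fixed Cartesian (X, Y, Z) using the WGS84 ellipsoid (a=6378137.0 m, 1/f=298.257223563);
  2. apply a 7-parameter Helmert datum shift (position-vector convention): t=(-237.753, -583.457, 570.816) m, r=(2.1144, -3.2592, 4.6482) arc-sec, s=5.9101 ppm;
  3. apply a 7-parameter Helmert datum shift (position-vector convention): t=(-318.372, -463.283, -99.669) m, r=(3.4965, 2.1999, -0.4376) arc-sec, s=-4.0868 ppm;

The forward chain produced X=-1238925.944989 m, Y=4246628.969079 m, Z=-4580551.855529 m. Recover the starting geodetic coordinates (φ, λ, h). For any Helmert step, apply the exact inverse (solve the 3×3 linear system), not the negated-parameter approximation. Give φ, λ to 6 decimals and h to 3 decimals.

φ=-46.189310°, λ=106.253121°, h=1779.350 m

start: X=-1238925.9450, Y=4246628.9691, Z=-4580551.8555 m
→ Helmert⁻¹: X=-1238572.7917, Y=4247029.3341, Z=-4580556.1095
→ Helmert⁻¹: X=-1238304.3872, Y=4247568.6321, Z=-4581123.8256
→ geod (Bowring, a=6378137.000): φ=-46.18931000°, λ=106.25312100°, h=1779.3500 m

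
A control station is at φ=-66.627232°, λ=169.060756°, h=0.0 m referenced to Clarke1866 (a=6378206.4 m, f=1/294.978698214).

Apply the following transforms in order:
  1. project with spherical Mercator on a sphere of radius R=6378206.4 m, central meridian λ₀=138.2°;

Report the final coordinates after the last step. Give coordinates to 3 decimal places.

E=3435441.024 m, N=-10050771.230 m

start: φ=-66.627232°, λ=169.060756°, h=0.000 m
→ merc (R=6378206.4, λ₀=138.2°): E=3435441.0238, N=-10050771.2295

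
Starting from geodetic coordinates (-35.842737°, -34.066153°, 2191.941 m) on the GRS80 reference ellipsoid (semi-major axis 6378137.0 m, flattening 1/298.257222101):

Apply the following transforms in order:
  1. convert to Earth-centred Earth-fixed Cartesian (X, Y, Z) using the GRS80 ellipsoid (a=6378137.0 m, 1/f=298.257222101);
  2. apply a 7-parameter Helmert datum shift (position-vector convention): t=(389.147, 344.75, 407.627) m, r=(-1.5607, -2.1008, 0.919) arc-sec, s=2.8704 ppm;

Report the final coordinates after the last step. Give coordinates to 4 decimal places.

start: φ=-35.842737°, λ=-34.066153°, h=2191.941 m
→ ECEF (a=6378137.000, f=1/298.257222101): X=4289421.1893, Y=-2900462.4604, Z=-3715344.1809
→ Helmert 7p (PV): X=4289873.4123, Y=-2900135.0367, Z=-3714881.5843

X=4289873.4123 m, Y=-2900135.0367 m, Z=-3714881.5843 m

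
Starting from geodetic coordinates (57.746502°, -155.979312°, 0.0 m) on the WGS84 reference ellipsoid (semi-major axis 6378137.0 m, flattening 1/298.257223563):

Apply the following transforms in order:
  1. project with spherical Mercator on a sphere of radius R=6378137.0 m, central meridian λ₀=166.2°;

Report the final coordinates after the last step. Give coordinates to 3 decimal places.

start: φ=57.746502°, λ=-155.979312°, h=0.000 m
→ merc (R=6378137.0, λ₀=166.2°): E=4210179.7296, N=7914252.9881

E=4210179.730 m, N=7914252.988 m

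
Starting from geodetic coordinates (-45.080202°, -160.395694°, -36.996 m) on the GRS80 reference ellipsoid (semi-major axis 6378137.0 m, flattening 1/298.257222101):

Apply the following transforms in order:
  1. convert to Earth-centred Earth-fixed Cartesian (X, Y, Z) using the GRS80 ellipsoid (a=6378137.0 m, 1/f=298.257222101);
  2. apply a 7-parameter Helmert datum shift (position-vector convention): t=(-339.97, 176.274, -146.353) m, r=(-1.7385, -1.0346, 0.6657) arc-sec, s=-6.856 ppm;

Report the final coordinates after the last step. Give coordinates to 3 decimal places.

X=-4250033.760 m, Y=-1513492.860 m, Z=-4493744.383 m

start: φ=-45.080202°, λ=-160.395694°, h=-36.996 m
→ ECEF (a=6378137.000, f=1/298.257222101): X=-4249750.3508, Y=-1513627.9221, Z=-4493620.2796
→ Helmert 7p (PV): X=-4250033.7602, Y=-1513492.8604, Z=-4493744.3829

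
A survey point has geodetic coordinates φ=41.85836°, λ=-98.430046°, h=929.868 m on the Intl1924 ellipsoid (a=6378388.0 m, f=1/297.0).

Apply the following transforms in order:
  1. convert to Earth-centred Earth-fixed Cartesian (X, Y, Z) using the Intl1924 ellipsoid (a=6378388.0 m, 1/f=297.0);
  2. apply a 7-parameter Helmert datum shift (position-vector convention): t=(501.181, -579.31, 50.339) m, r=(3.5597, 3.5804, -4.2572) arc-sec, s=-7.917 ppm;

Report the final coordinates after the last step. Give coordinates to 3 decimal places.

X=-697109.989 m, Y=-4707610.058 m, Z=4234540.473 m

start: φ=41.858360°, λ=-98.430046°, h=929.868 m
→ ECEF (a=6378388.000, f=1/297.0): X=-697593.0483, Y=-4707009.3313, Z=4234592.7832
→ Helmert 7p (PV): X=-697109.9893, Y=-4707610.0577, Z=4234540.4734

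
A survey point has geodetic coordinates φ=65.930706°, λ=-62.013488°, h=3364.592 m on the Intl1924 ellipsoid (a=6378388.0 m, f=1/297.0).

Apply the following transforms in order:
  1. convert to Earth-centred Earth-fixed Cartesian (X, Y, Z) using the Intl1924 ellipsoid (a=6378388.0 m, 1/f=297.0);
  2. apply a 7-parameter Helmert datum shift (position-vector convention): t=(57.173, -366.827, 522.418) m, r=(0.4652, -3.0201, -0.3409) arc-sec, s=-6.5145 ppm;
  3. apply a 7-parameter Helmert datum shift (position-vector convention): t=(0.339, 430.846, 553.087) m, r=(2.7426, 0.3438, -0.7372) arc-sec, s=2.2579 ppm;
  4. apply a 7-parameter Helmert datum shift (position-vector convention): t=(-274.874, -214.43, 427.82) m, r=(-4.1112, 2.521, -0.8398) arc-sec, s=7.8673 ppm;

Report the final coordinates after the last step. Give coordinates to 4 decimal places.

start: φ=65.930706°, λ=-62.013488°, h=3364.592 m
→ ECEF (a=6378388.000, f=1/297.0): X=1224807.3483, Y=-2304836.3744, Z=5804004.4361
→ Helmert 7p (PV): X=1224767.7522, Y=-2305203.3008, Z=5804501.7791
→ Helmert 7p (PV): X=1224772.2926, Y=-2304859.2168, Z=5805035.2794
→ Helmert 7p (PV): X=1224568.6206, Y=-2304981.0616, Z=5805539.7399

X=1224568.6206 m, Y=-2304981.0616 m, Z=5805539.7399 m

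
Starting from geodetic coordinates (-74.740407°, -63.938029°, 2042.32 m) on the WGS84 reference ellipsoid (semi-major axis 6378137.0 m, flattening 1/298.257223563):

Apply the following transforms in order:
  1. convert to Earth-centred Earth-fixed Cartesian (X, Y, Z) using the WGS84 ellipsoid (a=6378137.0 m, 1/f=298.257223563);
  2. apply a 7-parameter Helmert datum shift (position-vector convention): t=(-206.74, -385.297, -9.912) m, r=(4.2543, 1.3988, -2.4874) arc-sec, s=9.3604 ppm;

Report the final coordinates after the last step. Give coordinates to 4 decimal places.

X=739800.9774 m, Y=-1513474.9271 m, Z=-6133276.8840 m

start: φ=-74.740407°, λ=-63.938029°, h=2042.320 m
→ ECEF (a=6378137.000, f=1/298.257223563): X=740060.6313, Y=-1513193.0418, Z=-6133173.3337
→ Helmert 7p (PV): X=739800.9774, Y=-1513474.9271, Z=-6133276.8840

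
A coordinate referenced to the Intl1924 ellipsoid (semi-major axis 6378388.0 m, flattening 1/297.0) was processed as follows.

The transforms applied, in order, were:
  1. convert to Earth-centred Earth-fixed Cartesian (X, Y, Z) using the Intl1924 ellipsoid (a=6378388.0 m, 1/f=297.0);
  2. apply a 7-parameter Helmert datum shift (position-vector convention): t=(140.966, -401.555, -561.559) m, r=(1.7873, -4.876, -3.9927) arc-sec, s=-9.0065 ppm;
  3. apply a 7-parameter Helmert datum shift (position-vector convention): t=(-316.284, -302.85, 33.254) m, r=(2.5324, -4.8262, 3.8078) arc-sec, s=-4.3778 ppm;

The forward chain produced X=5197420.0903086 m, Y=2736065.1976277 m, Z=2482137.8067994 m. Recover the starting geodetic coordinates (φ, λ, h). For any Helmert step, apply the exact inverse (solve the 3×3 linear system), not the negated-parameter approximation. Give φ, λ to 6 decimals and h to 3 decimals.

start: X=5197420.0903, Y=2736065.1976, Z=2482137.8068 m
→ Helmert⁻¹: X=5197867.7165, Y=2736314.5426, Z=2481960.2040
→ Helmert⁻¹: X=5197779.2691, Y=2736862.8704, Z=2482397.5339
→ geod (Bowring, a=6378388.000): φ=23.04711900°, λ=27.76880800°, h=2154.1810 m

φ=23.047119°, λ=27.768808°, h=2154.181 m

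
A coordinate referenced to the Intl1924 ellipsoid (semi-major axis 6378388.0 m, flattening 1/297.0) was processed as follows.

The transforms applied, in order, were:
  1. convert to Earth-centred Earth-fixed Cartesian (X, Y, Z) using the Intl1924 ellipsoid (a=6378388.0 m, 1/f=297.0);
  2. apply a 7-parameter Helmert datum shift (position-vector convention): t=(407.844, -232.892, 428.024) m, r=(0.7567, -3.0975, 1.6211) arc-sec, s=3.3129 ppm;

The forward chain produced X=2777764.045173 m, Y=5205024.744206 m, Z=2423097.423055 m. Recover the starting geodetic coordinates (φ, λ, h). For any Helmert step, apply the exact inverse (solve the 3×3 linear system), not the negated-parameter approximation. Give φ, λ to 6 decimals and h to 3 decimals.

φ=22.460066°, λ=61.916348°, h=2613.331 m

start: X=2777764.0452, Y=5205024.7442, Z=2423097.4231 m
→ Helmert⁻¹: X=2777424.2901, Y=5205227.4506, Z=2422600.5683
→ geod (Bowring, a=6378388.000): φ=22.46006600°, λ=61.91634800°, h=2613.3310 m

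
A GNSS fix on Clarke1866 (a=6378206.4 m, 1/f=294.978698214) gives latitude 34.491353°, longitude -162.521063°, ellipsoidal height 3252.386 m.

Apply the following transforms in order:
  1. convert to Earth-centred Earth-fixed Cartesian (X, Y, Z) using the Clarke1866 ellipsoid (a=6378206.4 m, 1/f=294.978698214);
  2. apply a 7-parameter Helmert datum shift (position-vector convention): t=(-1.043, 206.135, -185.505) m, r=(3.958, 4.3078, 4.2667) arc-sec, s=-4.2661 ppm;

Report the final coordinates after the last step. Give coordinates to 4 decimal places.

start: φ=34.491353°, λ=-162.521063°, h=3252.386 m
→ ECEF (a=6378206.400, f=1/294.978698214): X=-5022270.8469, Y=-1581486.3250, Z=3593156.5174
→ Helmert 7p (PV): X=-5022142.7085, Y=-1581446.2797, Z=3593030.2254

X=-5022142.7085 m, Y=-1581446.2797 m, Z=3593030.2254 m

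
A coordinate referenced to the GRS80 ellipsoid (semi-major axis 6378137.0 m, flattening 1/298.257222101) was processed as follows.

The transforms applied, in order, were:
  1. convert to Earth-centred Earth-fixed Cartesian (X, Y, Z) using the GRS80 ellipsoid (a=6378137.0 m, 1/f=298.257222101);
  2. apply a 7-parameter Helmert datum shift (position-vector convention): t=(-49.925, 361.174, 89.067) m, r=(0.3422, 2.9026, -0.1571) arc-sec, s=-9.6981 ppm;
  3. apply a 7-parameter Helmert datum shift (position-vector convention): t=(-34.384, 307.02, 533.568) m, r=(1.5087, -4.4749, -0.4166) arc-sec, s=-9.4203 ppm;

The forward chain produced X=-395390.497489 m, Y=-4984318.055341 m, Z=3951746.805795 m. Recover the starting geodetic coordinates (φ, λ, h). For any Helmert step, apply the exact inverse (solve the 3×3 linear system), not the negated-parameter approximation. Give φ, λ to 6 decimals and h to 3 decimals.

start: X=-395390.4975, Y=-4984318.0553, Z=3951746.8058 m
→ Helmert⁻¹: X=-395264.0472, Y=-4984643.9295, Z=3951295.4946
→ Helmert⁻¹: X=-395269.7610, Y=-4985047.1948, Z=3951247.4552
→ geod (Bowring, a=6378137.000): φ=38.50092200°, λ=-94.53355900°, h=3434.3290 m

φ=38.500922°, λ=-94.533559°, h=3434.329 m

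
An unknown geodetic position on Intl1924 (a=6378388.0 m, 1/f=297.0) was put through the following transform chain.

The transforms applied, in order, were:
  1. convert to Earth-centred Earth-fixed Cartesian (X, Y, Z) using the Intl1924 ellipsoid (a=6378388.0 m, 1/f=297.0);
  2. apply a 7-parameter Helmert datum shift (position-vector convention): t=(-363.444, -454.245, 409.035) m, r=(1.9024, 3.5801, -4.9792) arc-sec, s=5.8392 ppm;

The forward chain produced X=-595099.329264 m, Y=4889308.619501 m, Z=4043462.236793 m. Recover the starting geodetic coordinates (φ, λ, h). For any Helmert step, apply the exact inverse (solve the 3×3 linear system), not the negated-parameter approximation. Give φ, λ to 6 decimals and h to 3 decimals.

φ=39.567782°, λ=96.936894°, h=2824.843 m

start: X=-595099.3293, Y=4889308.6195, Z=4043462.2368 m
→ Helmert⁻¹: X=-594920.6236, Y=4889757.2398, Z=4042974.1691
→ geod (Bowring, a=6378388.000): φ=39.56778200°, λ=96.93689400°, h=2824.8430 m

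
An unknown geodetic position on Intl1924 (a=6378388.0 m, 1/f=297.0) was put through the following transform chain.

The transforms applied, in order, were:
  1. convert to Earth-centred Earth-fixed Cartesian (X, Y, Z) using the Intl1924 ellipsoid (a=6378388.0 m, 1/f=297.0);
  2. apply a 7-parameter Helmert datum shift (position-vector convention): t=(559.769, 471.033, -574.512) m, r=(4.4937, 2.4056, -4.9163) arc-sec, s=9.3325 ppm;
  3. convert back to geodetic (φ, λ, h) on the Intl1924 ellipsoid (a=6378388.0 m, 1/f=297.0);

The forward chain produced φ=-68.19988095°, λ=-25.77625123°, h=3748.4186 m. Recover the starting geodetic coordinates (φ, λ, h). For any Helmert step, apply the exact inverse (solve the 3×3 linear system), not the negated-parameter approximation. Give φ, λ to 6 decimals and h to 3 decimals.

start: φ=-68.199881°, λ=-25.776251°, h=3748.419 m
→ ECEF (a=6378388.000, f=1/297.0): X=2140510.2209, Y=-1033668.7208, Z=-5903025.3096
→ Helmert⁻¹: X=2140023.9684, Y=-1034207.6845, Z=-5902348.2238
→ geod (Bowring, a=6378388.000): φ=-68.19932000°, λ=-25.79304800°, h=3044.2200 m

φ=-68.199320°, λ=-25.793048°, h=3044.220 m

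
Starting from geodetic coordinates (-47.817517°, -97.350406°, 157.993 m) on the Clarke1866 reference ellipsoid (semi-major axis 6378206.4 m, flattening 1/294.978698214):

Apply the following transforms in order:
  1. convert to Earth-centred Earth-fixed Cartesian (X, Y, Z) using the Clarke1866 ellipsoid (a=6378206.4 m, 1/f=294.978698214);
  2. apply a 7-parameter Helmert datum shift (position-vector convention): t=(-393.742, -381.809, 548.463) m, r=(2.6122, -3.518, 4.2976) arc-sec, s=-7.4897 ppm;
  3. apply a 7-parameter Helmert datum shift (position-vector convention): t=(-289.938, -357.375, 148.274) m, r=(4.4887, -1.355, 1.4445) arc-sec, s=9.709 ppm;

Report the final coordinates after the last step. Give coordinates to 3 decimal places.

X=-549435.695 m, Y=-4256354.813 m, Z=-4702661.657 m

start: φ=-47.817517°, λ=-97.350406°, h=157.993 m
→ ECEF (a=6378206.400, f=1/294.978698214): X=-548980.3787, Y=-4255752.7990, Z=-4703188.4743
→ Helmert 7p (PV): X=-549201.1237, Y=-4256054.6096, Z=-4702668.0447
→ Helmert 7p (PV): X=-549435.6947, Y=-4256354.8132, Z=-4702661.6572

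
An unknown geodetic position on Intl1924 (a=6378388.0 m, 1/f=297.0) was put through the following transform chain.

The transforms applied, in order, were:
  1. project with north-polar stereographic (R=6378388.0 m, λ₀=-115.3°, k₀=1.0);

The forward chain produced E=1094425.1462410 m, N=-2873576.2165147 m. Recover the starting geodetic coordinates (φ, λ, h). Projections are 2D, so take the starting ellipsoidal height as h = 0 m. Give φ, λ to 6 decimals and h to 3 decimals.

start: E=1094425.1462, N=-2873576.2165 m
→ stereo⁻¹: φ=62.89554700°, λ=-94.45025300°

φ=62.895547°, λ=-94.450253°, h=0.000 m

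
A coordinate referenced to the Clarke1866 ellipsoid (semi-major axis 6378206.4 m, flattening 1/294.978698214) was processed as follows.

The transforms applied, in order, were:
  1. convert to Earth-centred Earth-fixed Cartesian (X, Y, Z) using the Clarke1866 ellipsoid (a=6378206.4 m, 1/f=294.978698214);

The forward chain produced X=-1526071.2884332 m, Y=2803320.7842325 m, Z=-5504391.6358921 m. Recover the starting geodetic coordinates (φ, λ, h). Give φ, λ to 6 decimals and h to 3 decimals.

φ=-60.060749°, λ=118.562981°, h=843.483 m

start: X=-1526071.2884, Y=2803320.7842, Z=-5504391.6359 m
→ geod (Bowring, a=6378206.400): φ=-60.06074900°, λ=118.56298100°, h=843.4830 m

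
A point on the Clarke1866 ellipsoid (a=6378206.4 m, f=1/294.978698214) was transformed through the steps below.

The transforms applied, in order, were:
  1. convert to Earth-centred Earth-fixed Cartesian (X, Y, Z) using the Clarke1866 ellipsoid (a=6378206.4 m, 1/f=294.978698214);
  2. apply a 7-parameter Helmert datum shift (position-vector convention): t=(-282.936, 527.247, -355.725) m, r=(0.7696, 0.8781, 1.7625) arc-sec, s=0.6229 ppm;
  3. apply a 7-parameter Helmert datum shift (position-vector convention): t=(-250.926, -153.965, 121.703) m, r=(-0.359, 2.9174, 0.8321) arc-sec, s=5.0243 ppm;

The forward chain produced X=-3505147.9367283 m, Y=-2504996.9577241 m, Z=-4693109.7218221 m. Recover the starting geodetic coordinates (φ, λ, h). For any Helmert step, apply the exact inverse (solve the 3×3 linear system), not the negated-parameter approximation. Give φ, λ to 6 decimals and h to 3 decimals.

φ=-47.642677°, λ=-144.439823°, h=3941.767 m

start: X=-3505147.9367, Y=-2504996.9577, Z=-4693109.7218 m
→ Helmert⁻¹: X=-3504823.1246, Y=-2504808.1002, Z=-4693261.7764
→ Helmert⁻¹: X=-3504539.4348, Y=-2505321.3508, Z=-4692908.6998
→ geod (Bowring, a=6378206.400): φ=-47.64267700°, λ=-144.43982300°, h=3941.7670 m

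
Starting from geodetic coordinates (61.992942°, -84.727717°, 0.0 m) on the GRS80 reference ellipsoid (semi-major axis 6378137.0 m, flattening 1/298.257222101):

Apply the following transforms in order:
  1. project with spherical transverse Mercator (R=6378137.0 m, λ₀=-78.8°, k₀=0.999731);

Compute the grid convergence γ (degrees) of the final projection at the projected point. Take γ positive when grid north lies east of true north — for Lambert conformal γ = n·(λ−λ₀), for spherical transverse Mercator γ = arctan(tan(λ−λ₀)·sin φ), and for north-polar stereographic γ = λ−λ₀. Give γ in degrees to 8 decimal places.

-5.23763500

start: φ=61.992942°, λ=-84.727717°, h=0.000 m
→ into tm (λ₀=-78.8°): φ=61.99294200°, λ−λ₀=-5.92771700°
convergence γ = -5.23763500°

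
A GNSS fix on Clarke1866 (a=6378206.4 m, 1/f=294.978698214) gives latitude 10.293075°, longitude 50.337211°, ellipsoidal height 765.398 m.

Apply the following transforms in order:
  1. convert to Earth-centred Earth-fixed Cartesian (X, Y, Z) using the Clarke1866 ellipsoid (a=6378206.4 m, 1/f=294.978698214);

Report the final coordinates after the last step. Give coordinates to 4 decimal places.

start: φ=10.293075°, λ=50.337211°, h=765.398 m
→ ECEF (a=6378206.400, f=1/294.978698214): X=4006402.4000, Y=4832117.0209, Z=1132223.9514

X=4006402.4000 m, Y=4832117.0209 m, Z=1132223.9514 m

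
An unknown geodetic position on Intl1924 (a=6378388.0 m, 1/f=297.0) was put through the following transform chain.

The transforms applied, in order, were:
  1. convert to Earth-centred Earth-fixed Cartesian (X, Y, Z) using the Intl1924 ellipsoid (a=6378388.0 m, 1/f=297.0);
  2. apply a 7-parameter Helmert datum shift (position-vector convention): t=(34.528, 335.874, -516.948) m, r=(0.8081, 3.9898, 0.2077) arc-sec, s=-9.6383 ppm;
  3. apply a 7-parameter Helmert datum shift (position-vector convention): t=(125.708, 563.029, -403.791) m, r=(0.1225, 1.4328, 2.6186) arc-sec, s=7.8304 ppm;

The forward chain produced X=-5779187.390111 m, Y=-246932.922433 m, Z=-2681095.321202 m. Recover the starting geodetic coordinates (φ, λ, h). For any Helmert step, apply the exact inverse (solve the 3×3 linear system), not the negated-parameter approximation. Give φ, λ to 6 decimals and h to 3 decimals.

start: X=-5779187.3901, Y=-246932.9224, Z=-2681095.3212 m
→ Helmert⁻¹: X=-5779252.3639, Y=-247422.2360, Z=-2680710.5376
→ Helmert⁻¹: X=-5779290.9986, Y=-247765.1794, Z=-2680330.2410
→ geod (Bowring, a=6378388.000): φ=-25.00867000°, λ=-177.54516400°, h=826.6520 m

φ=-25.008670°, λ=-177.545164°, h=826.652 m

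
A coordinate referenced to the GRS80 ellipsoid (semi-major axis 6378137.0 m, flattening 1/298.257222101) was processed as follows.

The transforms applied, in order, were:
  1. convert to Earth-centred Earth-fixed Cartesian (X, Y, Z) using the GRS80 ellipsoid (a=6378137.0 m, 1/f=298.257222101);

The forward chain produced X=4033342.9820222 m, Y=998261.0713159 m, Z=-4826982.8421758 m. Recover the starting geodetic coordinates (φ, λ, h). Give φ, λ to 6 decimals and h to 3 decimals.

start: X=4033342.9820, Y=998261.0713, Z=-4826982.8422 m
→ geod (Bowring, a=6378137.000): φ=-49.46838600°, λ=13.90146700°, h=3171.1990 m

φ=-49.468386°, λ=13.901467°, h=3171.199 m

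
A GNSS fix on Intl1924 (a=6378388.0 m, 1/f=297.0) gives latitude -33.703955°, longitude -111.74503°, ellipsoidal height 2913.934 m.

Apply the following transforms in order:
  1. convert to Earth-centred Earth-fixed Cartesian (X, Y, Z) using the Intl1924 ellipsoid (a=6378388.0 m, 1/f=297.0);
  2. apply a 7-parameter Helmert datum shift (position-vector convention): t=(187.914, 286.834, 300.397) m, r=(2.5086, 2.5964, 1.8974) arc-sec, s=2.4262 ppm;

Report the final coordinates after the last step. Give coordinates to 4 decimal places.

X=-1968606.4051 m, Y=-4935757.1082 m, Z=-3520589.9120 m

start: φ=-33.703955°, λ=-111.745030°, h=2913.934 m
→ ECEF (a=6378388.000, f=1/297.0): X=-1968790.6291, Y=-4936056.6765, Z=-3520846.5166
→ Helmert 7p (PV): X=-1968606.4051, Y=-4935757.1082, Z=-3520589.9120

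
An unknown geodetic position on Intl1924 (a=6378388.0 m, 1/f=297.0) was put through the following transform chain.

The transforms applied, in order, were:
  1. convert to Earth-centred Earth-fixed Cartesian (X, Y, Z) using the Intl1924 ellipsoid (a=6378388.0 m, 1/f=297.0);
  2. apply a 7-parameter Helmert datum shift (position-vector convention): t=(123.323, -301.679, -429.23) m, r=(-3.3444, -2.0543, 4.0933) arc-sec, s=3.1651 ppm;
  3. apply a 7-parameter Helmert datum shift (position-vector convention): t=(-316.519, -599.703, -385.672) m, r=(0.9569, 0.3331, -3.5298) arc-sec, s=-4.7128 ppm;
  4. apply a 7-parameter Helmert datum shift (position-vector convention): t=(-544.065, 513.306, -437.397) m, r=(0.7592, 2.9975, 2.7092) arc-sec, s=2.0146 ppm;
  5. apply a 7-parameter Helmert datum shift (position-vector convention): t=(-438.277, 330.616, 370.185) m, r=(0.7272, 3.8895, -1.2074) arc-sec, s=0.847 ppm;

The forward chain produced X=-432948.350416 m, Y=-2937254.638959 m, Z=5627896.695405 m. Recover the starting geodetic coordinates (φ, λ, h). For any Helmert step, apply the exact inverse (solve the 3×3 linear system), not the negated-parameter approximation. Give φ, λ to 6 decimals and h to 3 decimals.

start: X=-432948.3504, Y=-2937254.6390, Z=5627896.6954 m
→ Helmert⁻¹: X=-432598.6289, Y=-2937565.4589, Z=5627523.9430
→ Helmert⁻¹: X=-432174.0705, Y=-2938046.4546, Z=5627954.5356
→ Helmert⁻¹: X=-431818.4078, Y=-2937441.8739, Z=5628379.6629
→ Helmert⁻¹: X=-431942.5927, Y=-2937213.5918, Z=5628747.7549
→ geod (Bowring, a=6378388.000): φ=62.35034400°, λ=-98.36587500°, h=2126.2520 m

φ=62.350344°, λ=-98.365875°, h=2126.252 m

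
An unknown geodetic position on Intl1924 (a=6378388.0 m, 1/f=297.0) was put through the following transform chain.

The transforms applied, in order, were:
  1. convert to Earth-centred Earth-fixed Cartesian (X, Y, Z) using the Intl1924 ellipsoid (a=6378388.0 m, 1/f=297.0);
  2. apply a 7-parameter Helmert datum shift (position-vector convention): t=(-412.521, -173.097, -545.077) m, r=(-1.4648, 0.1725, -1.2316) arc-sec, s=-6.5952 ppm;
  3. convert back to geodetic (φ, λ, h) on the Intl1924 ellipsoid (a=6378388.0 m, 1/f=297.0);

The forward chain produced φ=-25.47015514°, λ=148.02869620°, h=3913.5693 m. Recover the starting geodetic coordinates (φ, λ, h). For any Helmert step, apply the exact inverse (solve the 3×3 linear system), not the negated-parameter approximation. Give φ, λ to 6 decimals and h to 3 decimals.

φ=-25.466541°, λ=148.025233°, h=3488.009 m

start: φ=-25.470155°, λ=148.028696°, h=3913.569 m
→ ECEF (a=6378388.000, f=1/297.0): X=-4891022.9038, Y=3052845.2528, Z=-2727905.8057
→ Helmert⁻¹: X=-4890658.5862, Y=3053028.6517, Z=-2727361.1252
→ geod (Bowring, a=6378388.000): φ=-25.46654100°, λ=148.02523300°, h=3488.0090 m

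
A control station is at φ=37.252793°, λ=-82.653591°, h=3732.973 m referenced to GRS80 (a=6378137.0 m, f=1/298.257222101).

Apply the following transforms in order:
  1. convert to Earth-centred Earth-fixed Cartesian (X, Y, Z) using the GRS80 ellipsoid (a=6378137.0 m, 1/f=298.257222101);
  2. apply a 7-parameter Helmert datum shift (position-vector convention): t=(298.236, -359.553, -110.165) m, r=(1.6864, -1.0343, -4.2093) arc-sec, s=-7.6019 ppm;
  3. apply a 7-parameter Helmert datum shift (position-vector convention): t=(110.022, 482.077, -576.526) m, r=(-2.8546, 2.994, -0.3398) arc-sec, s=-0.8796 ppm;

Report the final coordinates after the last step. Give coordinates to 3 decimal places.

X=650668.584 m, Y=-5044108.232 m, Z=3841324.343 m

start: φ=37.252793°, λ=-82.653591°, h=3732.973 m
→ ECEF (a=6378137.000, f=1/298.257222101): X=650340.5912, Y=-5044280.9531, Z=3842021.2275
→ Helmert 7p (PV): X=650511.6788, Y=-5044646.8433, Z=3841843.8757
→ Helmert 7p (PV): X=650668.5836, Y=-5044108.2315, Z=3841324.3433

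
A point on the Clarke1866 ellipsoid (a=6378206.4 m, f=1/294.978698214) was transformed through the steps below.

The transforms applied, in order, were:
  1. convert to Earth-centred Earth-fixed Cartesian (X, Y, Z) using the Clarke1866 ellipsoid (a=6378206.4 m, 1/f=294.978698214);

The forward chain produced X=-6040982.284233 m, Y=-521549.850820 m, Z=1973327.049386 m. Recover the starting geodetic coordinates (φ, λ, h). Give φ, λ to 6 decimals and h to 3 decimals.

start: X=-6040982.2842, Y=-521549.8508, Z=1973327.0494 m
→ geod (Bowring, a=6378206.400): φ=18.14209300°, λ=-175.06558900°, h=354.2740 m

φ=18.142093°, λ=-175.065589°, h=354.274 m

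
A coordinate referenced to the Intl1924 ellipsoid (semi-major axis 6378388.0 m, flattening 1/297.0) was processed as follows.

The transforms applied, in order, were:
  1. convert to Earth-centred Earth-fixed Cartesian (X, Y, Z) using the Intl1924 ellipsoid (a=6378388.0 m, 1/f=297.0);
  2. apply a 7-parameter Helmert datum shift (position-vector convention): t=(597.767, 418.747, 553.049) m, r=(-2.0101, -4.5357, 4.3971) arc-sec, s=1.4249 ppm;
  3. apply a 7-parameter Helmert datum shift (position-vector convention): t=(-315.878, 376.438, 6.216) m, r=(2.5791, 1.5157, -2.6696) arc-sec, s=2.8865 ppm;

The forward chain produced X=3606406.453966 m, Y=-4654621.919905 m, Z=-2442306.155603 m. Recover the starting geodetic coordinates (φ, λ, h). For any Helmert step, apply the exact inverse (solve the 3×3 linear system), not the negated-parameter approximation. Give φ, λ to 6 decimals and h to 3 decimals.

start: X=3606406.4540, Y=-4654621.9199, Z=-2442306.1556 m
→ Helmert⁻¹: X=3606790.1147, Y=-4654968.7772, Z=-2442220.6131
→ Helmert⁻¹: X=3606034.2474, Y=-4655433.9567, Z=-2442894.8453
→ geod (Bowring, a=6378388.000): φ=-22.66803300°, λ=-52.23913600°, h=65.8700 m

φ=-22.668033°, λ=-52.239136°, h=65.870 m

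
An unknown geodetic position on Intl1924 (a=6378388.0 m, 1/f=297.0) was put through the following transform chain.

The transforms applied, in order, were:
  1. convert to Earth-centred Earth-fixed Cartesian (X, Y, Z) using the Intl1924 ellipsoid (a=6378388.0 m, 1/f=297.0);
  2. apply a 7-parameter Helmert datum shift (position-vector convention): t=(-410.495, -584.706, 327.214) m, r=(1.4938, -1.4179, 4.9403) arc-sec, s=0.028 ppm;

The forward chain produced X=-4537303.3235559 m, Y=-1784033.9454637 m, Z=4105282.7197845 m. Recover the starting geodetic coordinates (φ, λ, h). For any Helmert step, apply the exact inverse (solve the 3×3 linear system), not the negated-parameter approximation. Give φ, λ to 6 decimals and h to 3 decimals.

φ=40.290647°, λ=-158.541823°, h=3518.647 m

start: X=-4537303.3236, Y=-1784033.9455, Z=4105282.7198 m
→ Helmert⁻¹: X=-4536907.1956, Y=-1783310.7959, Z=4104999.4933
→ geod (Bowring, a=6378388.000): φ=40.29064700°, λ=-158.54182300°, h=3518.6470 m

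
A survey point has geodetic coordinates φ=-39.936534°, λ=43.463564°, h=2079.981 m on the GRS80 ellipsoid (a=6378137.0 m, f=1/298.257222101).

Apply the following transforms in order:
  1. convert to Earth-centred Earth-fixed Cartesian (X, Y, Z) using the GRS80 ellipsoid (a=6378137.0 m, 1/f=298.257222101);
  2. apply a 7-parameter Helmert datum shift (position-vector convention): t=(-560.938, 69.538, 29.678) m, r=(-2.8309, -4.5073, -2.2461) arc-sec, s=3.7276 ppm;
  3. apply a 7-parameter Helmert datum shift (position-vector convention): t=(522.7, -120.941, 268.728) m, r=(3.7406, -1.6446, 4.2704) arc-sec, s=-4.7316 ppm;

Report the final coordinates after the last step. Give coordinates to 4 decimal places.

X=3555675.4184 m, Y=3369869.0478 m, Z=-4073496.6555 m

start: φ=-39.936534°, λ=43.463564°, h=2079.981 m
→ ECEF (a=6378137.000, f=1/298.257222101): X=3555628.7902, Y=3369870.9821, Z=-4073920.0574
→ Helmert 7p (PV): X=3555206.8259, Y=3369858.4497, Z=-4073874.1177
→ Helmert 7p (PV): X=3555675.4184, Y=3369869.0478, Z=-4073496.6555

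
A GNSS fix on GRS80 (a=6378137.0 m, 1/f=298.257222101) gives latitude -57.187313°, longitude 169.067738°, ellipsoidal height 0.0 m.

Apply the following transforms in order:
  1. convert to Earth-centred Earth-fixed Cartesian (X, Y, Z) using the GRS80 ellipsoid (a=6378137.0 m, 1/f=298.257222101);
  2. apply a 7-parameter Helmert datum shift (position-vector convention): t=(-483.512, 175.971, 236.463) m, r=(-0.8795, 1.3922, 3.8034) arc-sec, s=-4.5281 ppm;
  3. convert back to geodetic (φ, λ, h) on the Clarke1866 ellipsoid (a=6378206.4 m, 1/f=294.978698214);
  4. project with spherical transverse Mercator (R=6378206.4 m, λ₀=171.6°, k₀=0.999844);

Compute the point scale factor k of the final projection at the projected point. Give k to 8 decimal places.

start: φ=-57.187313°, λ=169.067738°, h=0.000 m
→ ECEF (a=6378137.000, f=1/298.257222101): X=-3401603.9223, Y=657032.2798, Z=-5337232.3626
→ Helmert 7p (PV): X=-3402120.1706, Y=657119.7949, Z=-5336951.5744
→ geod (Bowring, a=6378206.400): φ=-57.18394485°, λ=169.06793608°, h=146.1764 m
→ into tm (λ₀=171.6°): φ=-57.18394485°, λ−λ₀=-2.53206392°
scale k = 1.00013069

1.00013069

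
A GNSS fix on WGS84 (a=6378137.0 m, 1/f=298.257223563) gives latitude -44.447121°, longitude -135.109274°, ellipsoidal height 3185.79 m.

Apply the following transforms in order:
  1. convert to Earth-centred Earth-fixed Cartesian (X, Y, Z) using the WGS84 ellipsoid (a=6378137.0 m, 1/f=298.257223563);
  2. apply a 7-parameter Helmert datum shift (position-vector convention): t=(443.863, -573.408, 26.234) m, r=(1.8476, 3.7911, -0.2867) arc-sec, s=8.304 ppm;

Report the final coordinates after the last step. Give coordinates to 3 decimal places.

start: φ=-44.447121°, λ=-135.109274°, h=3185.790 m
→ ECEF (a=6378137.000, f=1/298.257223563): X=-3232746.2348, Y=-3220438.7630, Z=-4445926.0866
→ Helmert 7p (PV): X=-3232415.4086, Y=-3220994.5957, Z=-4445906.2010

X=-3232415.409 m, Y=-3220994.596 m, Z=-4445906.201 m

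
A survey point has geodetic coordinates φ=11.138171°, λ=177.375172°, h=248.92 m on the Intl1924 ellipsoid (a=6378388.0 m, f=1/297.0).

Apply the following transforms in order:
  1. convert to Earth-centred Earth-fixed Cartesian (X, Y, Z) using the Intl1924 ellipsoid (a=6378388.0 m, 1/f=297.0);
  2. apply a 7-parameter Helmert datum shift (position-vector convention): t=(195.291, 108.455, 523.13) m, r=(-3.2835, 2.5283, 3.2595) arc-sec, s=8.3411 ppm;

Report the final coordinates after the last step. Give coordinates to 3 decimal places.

X=-6252554.525 m, Y=286680.467 m, Z=1224673.094 m

start: φ=11.138171°, λ=177.375172°, h=248.920 m
→ ECEF (a=6378388.000, f=1/297.0): X=-6252708.1364, Y=286648.9439, Z=1224067.6732
→ Helmert 7p (PV): X=-6252554.5254, Y=286680.4665, Z=1224673.0936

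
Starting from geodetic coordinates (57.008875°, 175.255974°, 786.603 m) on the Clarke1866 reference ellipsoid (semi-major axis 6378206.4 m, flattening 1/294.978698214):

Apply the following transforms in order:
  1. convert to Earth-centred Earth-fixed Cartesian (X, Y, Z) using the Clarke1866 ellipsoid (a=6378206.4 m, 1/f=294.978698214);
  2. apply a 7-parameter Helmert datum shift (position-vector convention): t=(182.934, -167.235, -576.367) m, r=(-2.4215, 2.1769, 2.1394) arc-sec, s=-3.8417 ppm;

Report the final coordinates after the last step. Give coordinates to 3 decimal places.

X=-3469540.985 m, Y=287811.286 m, Z=5326333.959 m

start: φ=57.008875°, λ=175.255974°, h=786.603 m
→ ECEF (a=6378206.400, f=1/294.978698214): X=-3469790.4813, Y=287953.0796, Z=5326897.5512
→ Helmert 7p (PV): X=-3469540.9847, Y=287811.2857, Z=5326333.9591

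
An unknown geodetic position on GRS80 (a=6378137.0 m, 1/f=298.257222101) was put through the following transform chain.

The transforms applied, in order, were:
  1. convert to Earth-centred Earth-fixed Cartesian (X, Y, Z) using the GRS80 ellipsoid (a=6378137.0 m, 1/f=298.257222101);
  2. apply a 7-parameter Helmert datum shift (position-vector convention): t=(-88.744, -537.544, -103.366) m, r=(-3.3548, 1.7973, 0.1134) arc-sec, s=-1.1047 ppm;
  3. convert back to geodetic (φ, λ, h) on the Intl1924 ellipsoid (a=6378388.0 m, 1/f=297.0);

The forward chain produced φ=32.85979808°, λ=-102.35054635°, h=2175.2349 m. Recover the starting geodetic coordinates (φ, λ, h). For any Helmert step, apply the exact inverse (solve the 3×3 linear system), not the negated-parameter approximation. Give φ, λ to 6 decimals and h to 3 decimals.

start: φ=32.859798°, λ=-102.350546°, h=2175.235 m
→ ECEF (a=6378388.000, f=1/297.0): X=-1147529.3620, Y=-5240827.4280, Z=3442139.9509
→ Helmert⁻¹: X=-1147474.7600, Y=-5240351.0270, Z=3442151.8891
→ geod (Bowring, a=6378137.000): φ=32.86147200°, λ=-102.35106500°, h=2005.1540 m

φ=32.861472°, λ=-102.351065°, h=2005.154 m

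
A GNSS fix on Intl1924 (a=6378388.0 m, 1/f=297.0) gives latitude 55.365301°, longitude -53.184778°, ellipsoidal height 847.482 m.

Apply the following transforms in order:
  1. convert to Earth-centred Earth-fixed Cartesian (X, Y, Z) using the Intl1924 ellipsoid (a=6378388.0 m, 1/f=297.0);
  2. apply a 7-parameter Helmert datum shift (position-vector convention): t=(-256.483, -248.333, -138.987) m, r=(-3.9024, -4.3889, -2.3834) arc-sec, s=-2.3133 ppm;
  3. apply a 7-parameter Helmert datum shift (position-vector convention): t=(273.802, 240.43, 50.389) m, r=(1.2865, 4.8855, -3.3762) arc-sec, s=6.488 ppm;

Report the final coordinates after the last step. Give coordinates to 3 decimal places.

X=2177502.115 m, Y=-2909186.544 m, Z=5225372.509 m

start: φ=55.365301°, λ=-53.184778°, h=847.482 m
→ ECEF (a=6378388.000, f=1/297.0): X=2177544.3640, Y=-2909171.9666, Z=5225407.6327
→ Helmert 7p (PV): X=2177138.0422, Y=-2909339.8702, Z=5225357.9310
→ Helmert 7p (PV): X=2177502.1147, Y=-2909186.5436, Z=5225372.5089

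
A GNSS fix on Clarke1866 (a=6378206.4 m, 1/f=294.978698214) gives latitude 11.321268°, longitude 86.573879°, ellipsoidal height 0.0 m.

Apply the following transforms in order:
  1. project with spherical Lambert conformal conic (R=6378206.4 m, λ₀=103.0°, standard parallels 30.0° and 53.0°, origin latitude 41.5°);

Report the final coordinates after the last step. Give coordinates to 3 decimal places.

start: φ=11.321268°, λ=86.573879°, h=0.000 m
→ lcc (R=6378206.4, λ₀=103.0°): E=-1988490.0376, N=-3253109.0120

E=-1988490.038 m, N=-3253109.012 m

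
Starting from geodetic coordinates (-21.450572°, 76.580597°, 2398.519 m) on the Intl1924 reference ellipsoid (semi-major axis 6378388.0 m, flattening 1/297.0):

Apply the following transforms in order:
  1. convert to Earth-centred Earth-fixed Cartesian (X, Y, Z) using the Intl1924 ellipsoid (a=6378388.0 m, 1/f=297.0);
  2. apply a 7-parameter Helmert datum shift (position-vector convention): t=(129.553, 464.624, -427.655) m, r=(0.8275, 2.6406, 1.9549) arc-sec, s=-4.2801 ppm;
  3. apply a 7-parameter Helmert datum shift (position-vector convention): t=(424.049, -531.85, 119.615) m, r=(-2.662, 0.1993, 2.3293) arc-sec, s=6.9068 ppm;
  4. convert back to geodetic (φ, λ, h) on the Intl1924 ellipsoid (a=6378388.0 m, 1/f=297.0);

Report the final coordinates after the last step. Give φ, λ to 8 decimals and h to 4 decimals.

φ=-21.45363378°, λ=76.57669718°, h=2586.8351 m

start: φ=-21.450572°, λ=76.580597°, h=2398.519 m
→ ECEF (a=6378388.000, f=1/297.0): X=1378883.1022, Y=5779263.3296, Z=-2318804.7898
→ Helmert 7p (PV): X=1378922.2948, Y=5779725.5889, Z=-2319216.9871
→ Helmert 7p (PV): X=1379288.3573, Y=5779219.2988, Z=-2319189.3150
→ geod (Bowring, a=6378388.000): φ=-21.45363378°, λ=76.57669718°, h=2586.8351 m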